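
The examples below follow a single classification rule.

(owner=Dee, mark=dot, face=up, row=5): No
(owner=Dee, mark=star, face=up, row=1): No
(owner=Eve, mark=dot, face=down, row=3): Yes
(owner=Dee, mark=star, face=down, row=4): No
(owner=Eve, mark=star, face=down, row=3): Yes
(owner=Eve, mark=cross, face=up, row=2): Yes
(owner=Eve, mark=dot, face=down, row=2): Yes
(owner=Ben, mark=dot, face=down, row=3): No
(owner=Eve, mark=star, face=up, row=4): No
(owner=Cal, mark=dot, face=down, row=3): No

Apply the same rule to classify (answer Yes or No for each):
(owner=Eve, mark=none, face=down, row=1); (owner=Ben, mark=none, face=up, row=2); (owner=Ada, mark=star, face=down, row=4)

'Yes' ⟺ owner is Eve AND row ≤ 3.

Yes, No, No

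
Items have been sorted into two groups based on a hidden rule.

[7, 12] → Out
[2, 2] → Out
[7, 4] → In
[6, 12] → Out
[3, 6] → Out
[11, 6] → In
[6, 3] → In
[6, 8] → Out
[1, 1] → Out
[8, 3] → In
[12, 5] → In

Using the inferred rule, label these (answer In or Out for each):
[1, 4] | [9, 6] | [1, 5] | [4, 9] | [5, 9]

The simplest hypothesis consistent with all the labels is: first > second.

Out, In, Out, Out, Out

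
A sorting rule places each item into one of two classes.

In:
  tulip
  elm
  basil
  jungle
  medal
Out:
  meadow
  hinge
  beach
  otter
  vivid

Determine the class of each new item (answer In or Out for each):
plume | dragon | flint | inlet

In, Out, In, In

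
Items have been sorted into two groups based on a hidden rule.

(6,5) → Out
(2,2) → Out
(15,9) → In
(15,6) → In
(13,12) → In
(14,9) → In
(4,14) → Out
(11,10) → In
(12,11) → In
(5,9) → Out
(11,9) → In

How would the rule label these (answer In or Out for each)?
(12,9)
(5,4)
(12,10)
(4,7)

In, Out, In, Out

A rule that fits every label: sum ≥ 20 — true of each 'In' example, false of each 'Out' one.
(12,9) → 12+9 = 21 → In.
(5,4) → 5+4 = 9 → Out.
(12,10) → 12+10 = 22 → In.
(4,7) → 4+7 = 11 → Out.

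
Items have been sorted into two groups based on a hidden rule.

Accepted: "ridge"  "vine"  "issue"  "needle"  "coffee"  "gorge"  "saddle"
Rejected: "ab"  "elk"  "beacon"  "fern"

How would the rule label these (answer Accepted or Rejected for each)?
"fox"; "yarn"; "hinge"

Rejected, Rejected, Accepted

The common property of the 'Accepted' items is: ends with 'e'. No 'Rejected' item has it.
"fox": Rejected (ends with 'x').
"yarn": Rejected (ends with 'n').
"hinge": Accepted (ends with 'e').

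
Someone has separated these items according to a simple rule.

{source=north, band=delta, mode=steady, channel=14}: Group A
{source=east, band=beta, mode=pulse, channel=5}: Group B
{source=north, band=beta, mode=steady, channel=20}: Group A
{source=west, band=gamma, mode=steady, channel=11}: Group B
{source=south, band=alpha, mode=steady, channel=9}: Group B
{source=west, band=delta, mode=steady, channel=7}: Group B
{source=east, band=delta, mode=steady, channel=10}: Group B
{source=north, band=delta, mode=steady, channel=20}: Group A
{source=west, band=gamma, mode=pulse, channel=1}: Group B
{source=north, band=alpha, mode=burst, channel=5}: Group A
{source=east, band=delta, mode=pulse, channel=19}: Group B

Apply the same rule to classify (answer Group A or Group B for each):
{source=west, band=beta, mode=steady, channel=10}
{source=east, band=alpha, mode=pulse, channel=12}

Group B, Group B

Every 'Group A' example satisfies: source is north. None of the 'Group B' examples do.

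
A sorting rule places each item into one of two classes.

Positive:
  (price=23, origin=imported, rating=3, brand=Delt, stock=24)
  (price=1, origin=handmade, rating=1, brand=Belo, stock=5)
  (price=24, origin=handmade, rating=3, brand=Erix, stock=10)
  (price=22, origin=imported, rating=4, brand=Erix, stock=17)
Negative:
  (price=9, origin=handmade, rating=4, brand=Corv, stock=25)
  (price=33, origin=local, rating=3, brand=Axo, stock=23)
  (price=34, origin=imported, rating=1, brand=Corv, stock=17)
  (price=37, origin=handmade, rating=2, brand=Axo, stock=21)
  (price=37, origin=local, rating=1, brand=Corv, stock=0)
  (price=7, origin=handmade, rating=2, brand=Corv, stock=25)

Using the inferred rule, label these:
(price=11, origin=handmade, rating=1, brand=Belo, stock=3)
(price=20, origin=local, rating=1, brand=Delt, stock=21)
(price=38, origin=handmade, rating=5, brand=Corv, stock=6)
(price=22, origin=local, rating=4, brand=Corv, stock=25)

Positive, Positive, Negative, Negative

Every 'Positive' example satisfies: price ≤ 24 AND stock ≤ 24. None of the 'Negative' examples do.
(price=11, origin=handmade, rating=1, brand=Belo, stock=3): price = 11, stock = 3 — matches, so Positive.
(price=20, origin=local, rating=1, brand=Delt, stock=21): price = 20, stock = 21 — matches, so Positive.
(price=38, origin=handmade, rating=5, brand=Corv, stock=6): price = 38, stock = 6 — fails the rule, so Negative.
(price=22, origin=local, rating=4, brand=Corv, stock=25): price = 22, stock = 25 — fails the rule, so Negative.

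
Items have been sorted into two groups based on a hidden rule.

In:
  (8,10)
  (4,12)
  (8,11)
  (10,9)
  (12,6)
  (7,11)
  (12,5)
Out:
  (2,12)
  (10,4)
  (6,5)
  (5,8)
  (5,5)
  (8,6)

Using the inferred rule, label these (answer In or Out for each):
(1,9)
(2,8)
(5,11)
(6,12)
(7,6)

The common property of the 'In' items is: sum ≥ 16. No 'Out' item has it.

Out, Out, In, In, Out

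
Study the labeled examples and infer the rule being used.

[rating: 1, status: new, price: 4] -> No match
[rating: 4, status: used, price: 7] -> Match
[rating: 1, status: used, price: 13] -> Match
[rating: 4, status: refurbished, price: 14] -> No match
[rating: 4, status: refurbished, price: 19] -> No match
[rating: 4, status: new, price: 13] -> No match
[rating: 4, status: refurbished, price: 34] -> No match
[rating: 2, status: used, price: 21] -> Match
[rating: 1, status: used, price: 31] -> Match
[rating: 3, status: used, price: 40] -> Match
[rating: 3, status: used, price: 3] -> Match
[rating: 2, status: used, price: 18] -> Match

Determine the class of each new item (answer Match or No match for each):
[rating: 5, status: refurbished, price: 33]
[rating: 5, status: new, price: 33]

No match, No match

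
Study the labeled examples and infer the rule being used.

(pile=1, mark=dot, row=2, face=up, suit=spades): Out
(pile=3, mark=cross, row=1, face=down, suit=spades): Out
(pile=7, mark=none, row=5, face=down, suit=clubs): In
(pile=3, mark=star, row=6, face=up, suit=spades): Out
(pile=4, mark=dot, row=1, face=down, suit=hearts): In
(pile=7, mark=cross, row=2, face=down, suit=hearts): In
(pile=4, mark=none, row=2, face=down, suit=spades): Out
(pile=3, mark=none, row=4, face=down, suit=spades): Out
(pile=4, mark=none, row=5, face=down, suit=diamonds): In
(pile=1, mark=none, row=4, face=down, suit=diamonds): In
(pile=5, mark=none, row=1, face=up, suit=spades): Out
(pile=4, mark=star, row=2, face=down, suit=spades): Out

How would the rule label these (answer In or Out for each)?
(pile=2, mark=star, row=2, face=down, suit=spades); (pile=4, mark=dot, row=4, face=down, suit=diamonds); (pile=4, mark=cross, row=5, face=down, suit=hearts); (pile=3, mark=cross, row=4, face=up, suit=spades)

Out, In, In, Out

Looking at the examples, the only property every 'In' case has and every 'Out' case lacks is: suit is not spades.
Out: (pile=2, mark=star, row=2, face=down, suit=spades), since suit is spades. In: (pile=4, mark=dot, row=4, face=down, suit=diamonds), since suit is diamonds. In: (pile=4, mark=cross, row=5, face=down, suit=hearts), since suit is hearts. Out: (pile=3, mark=cross, row=4, face=up, suit=spades), since suit is spades.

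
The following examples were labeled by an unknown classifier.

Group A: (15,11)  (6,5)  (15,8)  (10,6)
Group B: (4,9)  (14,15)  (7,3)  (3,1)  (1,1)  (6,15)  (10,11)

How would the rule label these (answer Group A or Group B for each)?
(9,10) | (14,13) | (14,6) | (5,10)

A rule that fits every label: first > second AND sum ≥ 11 — true of each 'Group A' example, false of each 'Group B' one.
(9,10): 9 < 10, 9+10 = 19, lacks this property → Group B. (14,13): 14 > 13, 14+13 = 27, has this property → Group A. (14,6): 14 > 6, 14+6 = 20, has this property → Group A. (5,10): 5 < 10, 5+10 = 15, lacks this property → Group B.

Group B, Group A, Group A, Group B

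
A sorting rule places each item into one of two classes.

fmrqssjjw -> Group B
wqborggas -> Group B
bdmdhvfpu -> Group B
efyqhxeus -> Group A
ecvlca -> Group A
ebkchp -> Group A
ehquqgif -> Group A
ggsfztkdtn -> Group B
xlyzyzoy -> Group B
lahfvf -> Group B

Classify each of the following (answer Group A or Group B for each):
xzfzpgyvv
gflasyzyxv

Group B, Group B

All 'Group A' examples share one property — contains 'e' — and every 'Group B' example lacks it.
xzfzpgyvv — no 'e', hence Group B. gflasyzyxv — no 'e', hence Group B.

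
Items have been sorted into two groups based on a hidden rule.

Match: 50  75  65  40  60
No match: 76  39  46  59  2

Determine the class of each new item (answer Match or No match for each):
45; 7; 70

Match, No match, Match

One predicate separates the groups cleanly: multiple of 5.
45: 45 = 5·9, meets the rule → Match.
7: 7 = 5·1 + 2, fails this test → No match.
70: 70 = 5·14, meets the rule → Match.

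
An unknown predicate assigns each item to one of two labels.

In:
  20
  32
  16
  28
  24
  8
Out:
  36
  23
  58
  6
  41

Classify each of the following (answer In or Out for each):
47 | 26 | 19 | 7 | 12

Out, Out, Out, Out, In

Every 'In' example satisfies: multiple of 4 AND at most 32. None of the 'Out' examples do.
Out: 47, since 47 = 4·11 + 3, 47 > 32.
Out: 26, since 26 = 4·6 + 2, 26 ≤ 32.
Out: 19, since 19 = 4·4 + 3, 19 ≤ 32.
Out: 7, since 7 = 4·1 + 3, 7 ≤ 32.
In: 12, since 12 = 4·3, 12 ≤ 32.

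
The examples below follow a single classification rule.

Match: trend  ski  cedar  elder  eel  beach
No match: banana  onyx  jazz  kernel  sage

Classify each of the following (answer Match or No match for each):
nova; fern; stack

The simplest hypothesis consistent with all the labels is: odd length.
nova: length 4 — doesn't match, so No match.
fern: length 4 — doesn't match, so No match.
stack: length 5 — passes, so Match.

No match, No match, Match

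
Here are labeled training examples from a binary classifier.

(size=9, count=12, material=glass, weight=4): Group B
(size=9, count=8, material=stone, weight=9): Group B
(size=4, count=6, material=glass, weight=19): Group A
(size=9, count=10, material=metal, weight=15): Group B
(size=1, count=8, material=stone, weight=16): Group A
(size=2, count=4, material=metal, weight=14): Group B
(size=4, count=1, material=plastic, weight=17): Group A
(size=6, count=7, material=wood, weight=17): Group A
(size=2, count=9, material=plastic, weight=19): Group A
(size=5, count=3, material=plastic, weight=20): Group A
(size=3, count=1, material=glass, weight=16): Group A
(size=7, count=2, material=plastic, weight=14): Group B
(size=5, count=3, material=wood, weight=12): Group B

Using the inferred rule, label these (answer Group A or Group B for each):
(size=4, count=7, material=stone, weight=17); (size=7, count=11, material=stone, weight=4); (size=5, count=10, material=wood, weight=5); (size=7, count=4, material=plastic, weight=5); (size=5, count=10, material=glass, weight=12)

The common property of the 'Group A' items is: weight ≥ 16. No 'Group B' item has it.
(size=4, count=7, material=stone, weight=17): weight = 17, checks out → Group A.
(size=7, count=11, material=stone, weight=4): weight = 4, does not pass → Group B.
(size=5, count=10, material=wood, weight=5): weight = 5, does not pass → Group B.
(size=7, count=4, material=plastic, weight=5): weight = 5, does not pass → Group B.
(size=5, count=10, material=glass, weight=12): weight = 12, does not pass → Group B.

Group A, Group B, Group B, Group B, Group B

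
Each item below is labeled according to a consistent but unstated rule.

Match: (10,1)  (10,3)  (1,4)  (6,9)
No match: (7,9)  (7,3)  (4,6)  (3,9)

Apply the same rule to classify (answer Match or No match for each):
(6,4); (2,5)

No match, Match

Rule: sum is odd. This holds for each 'Match' example and fails for each 'No match' one.
(6,4): No match (6+4 = 10).
(2,5): Match (2+5 = 7).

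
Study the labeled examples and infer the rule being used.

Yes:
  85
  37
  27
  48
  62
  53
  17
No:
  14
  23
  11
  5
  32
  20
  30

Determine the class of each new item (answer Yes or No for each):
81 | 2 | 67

Yes, No, Yes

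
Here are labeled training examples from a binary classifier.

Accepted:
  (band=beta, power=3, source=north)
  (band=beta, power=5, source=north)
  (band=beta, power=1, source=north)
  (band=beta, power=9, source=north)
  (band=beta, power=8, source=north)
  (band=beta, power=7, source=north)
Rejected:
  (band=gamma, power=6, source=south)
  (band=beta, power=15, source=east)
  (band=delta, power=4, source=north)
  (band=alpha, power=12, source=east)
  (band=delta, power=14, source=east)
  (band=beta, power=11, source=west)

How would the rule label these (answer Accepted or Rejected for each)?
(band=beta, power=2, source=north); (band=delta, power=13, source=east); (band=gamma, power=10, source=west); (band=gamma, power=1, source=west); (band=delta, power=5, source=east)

Accepted, Rejected, Rejected, Rejected, Rejected

'Accepted' ⟺ band is beta AND source is north.
(band=beta, power=2, source=north): band is beta, source is north — has this property, so Accepted.
(band=delta, power=13, source=east): band is delta, source is east — doesn't qualify, so Rejected.
(band=gamma, power=10, source=west): band is gamma, source is west — doesn't qualify, so Rejected.
(band=gamma, power=1, source=west): band is gamma, source is west — doesn't qualify, so Rejected.
(band=delta, power=5, source=east): band is delta, source is east — doesn't qualify, so Rejected.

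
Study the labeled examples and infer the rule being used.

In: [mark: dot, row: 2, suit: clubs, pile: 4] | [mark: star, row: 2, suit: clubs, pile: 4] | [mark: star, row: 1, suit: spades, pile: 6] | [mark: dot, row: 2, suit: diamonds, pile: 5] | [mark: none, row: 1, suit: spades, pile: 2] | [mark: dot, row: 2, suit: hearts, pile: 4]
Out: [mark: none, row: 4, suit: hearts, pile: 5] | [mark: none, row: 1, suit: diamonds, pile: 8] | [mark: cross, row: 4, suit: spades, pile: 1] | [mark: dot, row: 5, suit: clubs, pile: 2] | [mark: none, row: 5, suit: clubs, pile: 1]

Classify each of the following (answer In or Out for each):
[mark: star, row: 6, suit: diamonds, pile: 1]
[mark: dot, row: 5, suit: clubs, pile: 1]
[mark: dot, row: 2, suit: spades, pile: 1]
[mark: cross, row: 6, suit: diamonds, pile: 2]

Out, Out, In, Out

The classifier is using: row ≤ 2 AND pile ≤ 6.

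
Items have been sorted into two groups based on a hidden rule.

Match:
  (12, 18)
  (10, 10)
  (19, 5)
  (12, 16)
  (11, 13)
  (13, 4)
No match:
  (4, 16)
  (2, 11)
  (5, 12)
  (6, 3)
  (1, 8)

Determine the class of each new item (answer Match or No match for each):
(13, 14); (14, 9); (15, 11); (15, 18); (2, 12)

The common property of the 'Match' items is: first ≥ 8. No 'No match' item has it.

Match, Match, Match, Match, No match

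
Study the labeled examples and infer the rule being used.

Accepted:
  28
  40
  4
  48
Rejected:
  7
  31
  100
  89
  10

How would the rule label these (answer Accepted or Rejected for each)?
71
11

The simplest hypothesis consistent with all the labels is: multiple of 4 AND at most 48.
71 — 71 = 4·17 + 3, 71 > 48, hence Rejected.
11 — 11 = 4·2 + 3, 11 ≤ 48, hence Rejected.

Rejected, Rejected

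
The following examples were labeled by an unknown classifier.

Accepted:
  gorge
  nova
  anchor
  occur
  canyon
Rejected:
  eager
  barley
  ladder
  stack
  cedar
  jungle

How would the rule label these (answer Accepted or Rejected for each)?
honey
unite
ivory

The common property of the 'Accepted' items is: contains 'o'. No 'Rejected' item has it.
honey — has 'o', hence Accepted.
unite — no 'o', hence Rejected.
ivory — has 'o', hence Accepted.

Accepted, Rejected, Accepted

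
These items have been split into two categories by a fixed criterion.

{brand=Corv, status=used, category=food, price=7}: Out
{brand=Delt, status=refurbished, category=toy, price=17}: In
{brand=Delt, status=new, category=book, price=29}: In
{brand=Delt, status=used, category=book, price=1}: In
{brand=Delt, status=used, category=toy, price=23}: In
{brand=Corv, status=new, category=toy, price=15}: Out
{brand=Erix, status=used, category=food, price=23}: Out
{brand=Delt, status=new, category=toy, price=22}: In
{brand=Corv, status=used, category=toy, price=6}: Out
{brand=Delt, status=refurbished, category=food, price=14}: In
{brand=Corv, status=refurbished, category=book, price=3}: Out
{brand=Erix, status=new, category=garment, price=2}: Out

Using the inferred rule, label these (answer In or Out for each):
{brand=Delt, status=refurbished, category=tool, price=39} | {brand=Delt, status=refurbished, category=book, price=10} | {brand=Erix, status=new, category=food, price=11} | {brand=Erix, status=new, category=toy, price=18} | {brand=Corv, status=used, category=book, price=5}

In, In, Out, Out, Out

The classifier is using: brand is Delt.
{brand=Delt, status=refurbished, category=tool, price=39} — brand is Delt, hence In.
{brand=Delt, status=refurbished, category=book, price=10} — brand is Delt, hence In.
{brand=Erix, status=new, category=food, price=11} — brand is Erix, hence Out.
{brand=Erix, status=new, category=toy, price=18} — brand is Erix, hence Out.
{brand=Corv, status=used, category=book, price=5} — brand is Corv, hence Out.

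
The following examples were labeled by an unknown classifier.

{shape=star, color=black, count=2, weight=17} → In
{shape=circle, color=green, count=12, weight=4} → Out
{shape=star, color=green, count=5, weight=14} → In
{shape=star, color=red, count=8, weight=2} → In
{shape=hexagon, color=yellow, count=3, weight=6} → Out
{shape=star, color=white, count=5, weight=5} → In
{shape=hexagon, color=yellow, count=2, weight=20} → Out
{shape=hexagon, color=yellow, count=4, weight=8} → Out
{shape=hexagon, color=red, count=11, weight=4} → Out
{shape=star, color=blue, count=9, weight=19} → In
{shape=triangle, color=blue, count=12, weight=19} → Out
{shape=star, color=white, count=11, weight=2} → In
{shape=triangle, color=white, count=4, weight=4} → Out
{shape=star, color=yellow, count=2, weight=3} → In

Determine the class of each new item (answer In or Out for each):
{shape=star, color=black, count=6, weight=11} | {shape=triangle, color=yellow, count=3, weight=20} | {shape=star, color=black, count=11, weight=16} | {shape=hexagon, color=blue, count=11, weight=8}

In, Out, In, Out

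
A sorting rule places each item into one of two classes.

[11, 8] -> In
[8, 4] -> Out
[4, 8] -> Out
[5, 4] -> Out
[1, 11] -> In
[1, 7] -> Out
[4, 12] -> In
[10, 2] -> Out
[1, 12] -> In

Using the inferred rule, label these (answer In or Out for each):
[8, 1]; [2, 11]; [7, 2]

One predicate separates the groups cleanly: max ≥ 11.
[8, 1] → max 8 → Out. [2, 11] → max 11 → In. [7, 2] → max 7 → Out.

Out, In, Out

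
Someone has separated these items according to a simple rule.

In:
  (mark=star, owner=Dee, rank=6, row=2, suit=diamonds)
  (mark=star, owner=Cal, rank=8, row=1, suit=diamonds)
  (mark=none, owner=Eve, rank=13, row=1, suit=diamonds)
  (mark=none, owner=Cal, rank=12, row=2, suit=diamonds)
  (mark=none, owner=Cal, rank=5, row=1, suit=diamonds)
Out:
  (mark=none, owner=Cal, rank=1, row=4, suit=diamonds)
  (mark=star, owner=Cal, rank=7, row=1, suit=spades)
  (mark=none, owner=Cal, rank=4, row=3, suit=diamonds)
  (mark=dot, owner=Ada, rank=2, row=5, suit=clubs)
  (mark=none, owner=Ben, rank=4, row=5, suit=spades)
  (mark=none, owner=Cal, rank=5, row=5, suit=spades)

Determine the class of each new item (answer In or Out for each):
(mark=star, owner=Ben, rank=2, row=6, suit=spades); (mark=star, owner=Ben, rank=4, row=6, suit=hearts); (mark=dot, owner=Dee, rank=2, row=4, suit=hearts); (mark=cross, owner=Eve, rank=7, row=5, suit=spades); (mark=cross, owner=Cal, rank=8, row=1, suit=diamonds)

Out, Out, Out, Out, In

'In' ⟺ suit is diamonds AND row ≤ 2.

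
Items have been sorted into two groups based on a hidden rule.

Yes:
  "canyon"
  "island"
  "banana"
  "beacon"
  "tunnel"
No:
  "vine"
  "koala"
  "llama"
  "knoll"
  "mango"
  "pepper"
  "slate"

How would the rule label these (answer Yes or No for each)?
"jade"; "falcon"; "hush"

No, Yes, No

One predicate separates the groups cleanly: length 6 AND contains 'n'.
"jade" → length 4, no 'n' → No.
"falcon" → length 6, has 'n' → Yes.
"hush" → length 4, no 'n' → No.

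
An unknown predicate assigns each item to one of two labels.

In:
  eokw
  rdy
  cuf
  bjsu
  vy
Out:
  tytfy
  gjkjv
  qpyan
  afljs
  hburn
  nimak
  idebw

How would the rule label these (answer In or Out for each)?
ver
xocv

All 'In' examples share one property — length ≤ 4 — and every 'Out' example lacks it.
ver — length 3, hence In. xocv — length 4, hence In.

In, In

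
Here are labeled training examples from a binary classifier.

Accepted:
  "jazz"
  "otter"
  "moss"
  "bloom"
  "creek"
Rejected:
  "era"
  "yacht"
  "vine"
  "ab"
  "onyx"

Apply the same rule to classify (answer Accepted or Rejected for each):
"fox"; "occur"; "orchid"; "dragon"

Rejected, Accepted, Rejected, Rejected

The distinguishing property — has a double letter — holds for all the 'Accepted' cases and none of the 'Rejected' cases.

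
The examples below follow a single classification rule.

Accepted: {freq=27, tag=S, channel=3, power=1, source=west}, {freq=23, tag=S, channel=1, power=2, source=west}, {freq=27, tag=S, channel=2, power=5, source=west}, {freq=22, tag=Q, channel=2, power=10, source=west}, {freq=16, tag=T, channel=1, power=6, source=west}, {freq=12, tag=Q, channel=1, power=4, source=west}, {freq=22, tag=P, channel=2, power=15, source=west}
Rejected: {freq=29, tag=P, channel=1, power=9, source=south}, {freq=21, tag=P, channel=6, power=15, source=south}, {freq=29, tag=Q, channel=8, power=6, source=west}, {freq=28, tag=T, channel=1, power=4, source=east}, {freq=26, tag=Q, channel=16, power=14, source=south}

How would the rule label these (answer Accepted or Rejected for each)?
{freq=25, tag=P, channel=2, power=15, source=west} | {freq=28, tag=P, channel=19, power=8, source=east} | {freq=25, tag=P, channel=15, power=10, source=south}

Accepted, Rejected, Rejected

The classifier is using: source is west AND freq ≤ 27.
{freq=25, tag=P, channel=2, power=15, source=west}: Accepted (source is west, freq = 25).
{freq=28, tag=P, channel=19, power=8, source=east}: Rejected (source is east, freq = 28).
{freq=25, tag=P, channel=15, power=10, source=south}: Rejected (source is south, freq = 25).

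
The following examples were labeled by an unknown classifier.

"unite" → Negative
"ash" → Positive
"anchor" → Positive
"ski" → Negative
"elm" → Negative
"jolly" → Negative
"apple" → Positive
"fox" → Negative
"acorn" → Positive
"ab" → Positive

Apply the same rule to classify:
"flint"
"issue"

Negative, Negative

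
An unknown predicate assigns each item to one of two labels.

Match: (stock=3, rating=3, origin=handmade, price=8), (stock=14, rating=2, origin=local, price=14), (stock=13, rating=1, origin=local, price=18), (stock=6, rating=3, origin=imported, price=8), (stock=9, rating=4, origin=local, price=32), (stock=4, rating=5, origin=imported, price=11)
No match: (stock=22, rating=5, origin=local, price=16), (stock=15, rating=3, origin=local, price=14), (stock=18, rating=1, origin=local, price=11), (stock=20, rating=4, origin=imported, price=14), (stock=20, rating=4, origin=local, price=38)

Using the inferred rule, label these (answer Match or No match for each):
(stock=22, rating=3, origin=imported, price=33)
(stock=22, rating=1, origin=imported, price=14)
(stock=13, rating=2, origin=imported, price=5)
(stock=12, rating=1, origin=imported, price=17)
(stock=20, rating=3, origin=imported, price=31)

Every 'Match' example satisfies: stock ≤ 14. None of the 'No match' examples do.
(stock=22, rating=3, origin=imported, price=33): stock = 22 — lacks this property, so No match.
(stock=22, rating=1, origin=imported, price=14): stock = 22 — lacks this property, so No match.
(stock=13, rating=2, origin=imported, price=5): stock = 13 — checks out, so Match.
(stock=12, rating=1, origin=imported, price=17): stock = 12 — checks out, so Match.
(stock=20, rating=3, origin=imported, price=31): stock = 20 — lacks this property, so No match.

No match, No match, Match, Match, No match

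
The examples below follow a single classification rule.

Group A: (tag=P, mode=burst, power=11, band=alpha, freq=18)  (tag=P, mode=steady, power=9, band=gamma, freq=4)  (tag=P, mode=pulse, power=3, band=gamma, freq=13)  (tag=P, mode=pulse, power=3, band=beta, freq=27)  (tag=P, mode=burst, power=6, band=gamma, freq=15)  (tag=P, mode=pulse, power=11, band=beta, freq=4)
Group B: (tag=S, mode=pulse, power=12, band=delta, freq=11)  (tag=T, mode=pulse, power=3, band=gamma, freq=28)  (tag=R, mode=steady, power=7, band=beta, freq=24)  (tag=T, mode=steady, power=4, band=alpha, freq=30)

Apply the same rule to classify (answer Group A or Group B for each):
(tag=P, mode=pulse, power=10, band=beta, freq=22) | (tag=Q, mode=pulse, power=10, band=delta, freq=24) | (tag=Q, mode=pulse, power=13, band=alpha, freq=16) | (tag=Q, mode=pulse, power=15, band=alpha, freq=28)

The common property of the 'Group A' items is: tag is P. No 'Group B' item has it.
(tag=P, mode=pulse, power=10, band=beta, freq=22): tag is P — satisfies this, so Group A.
(tag=Q, mode=pulse, power=10, band=delta, freq=24): tag is Q — does not pass, so Group B.
(tag=Q, mode=pulse, power=13, band=alpha, freq=16): tag is Q — does not pass, so Group B.
(tag=Q, mode=pulse, power=15, band=alpha, freq=28): tag is Q — does not pass, so Group B.

Group A, Group B, Group B, Group B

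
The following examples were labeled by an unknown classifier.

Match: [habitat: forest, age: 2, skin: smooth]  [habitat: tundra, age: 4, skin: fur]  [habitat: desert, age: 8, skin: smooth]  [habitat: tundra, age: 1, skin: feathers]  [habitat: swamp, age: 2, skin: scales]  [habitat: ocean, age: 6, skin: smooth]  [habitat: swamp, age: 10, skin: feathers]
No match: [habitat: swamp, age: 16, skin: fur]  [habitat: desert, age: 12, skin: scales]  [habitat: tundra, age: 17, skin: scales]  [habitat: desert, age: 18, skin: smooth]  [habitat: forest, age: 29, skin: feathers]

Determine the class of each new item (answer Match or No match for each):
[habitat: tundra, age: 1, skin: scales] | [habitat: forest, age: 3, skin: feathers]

Match, Match

The classifier is using: age ≤ 10.
Match: [habitat: tundra, age: 1, skin: scales], since age = 1.
Match: [habitat: forest, age: 3, skin: feathers], since age = 3.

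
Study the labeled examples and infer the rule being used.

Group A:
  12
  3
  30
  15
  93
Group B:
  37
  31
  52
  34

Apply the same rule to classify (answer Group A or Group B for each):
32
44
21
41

Looking at the examples, the only property every 'Group A' case has and every 'Group B' case lacks is: multiple of 3.
32 → 32 = 3·10 + 2 → Group B. 44 → 44 = 3·14 + 2 → Group B. 21 → 21 = 3·7 → Group A. 41 → 41 = 3·13 + 2 → Group B.

Group B, Group B, Group A, Group B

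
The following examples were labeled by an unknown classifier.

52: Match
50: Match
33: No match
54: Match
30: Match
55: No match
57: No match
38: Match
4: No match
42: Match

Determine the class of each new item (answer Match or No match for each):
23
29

No match, No match

The common property of the 'Match' items is: even AND at least 30. No 'No match' item has it.
23: No match (23 is odd, 23 < 30). 29: No match (29 is odd, 29 < 30).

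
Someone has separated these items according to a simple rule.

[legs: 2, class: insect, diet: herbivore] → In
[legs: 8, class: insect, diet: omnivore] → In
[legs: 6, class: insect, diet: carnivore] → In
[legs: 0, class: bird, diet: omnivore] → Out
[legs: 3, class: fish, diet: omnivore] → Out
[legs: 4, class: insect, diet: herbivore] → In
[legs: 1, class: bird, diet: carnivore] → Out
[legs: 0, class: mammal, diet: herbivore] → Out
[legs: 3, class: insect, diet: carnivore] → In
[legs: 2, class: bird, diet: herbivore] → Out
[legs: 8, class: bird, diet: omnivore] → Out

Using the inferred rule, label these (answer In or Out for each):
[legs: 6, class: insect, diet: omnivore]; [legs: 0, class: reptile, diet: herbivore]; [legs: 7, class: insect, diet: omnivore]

In, Out, In

Comparing the two groups points to one rule — class is insect.
In: [legs: 6, class: insect, diet: omnivore], since class is insect. Out: [legs: 0, class: reptile, diet: herbivore], since class is reptile. In: [legs: 7, class: insect, diet: omnivore], since class is insect.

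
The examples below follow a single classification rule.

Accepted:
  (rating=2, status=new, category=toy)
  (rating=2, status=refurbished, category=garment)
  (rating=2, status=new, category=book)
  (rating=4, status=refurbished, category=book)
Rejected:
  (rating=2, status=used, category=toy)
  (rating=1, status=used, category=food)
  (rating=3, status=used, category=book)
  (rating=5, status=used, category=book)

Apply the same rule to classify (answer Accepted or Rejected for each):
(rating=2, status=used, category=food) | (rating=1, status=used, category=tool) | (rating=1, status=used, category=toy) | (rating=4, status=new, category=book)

Rejected, Rejected, Rejected, Accepted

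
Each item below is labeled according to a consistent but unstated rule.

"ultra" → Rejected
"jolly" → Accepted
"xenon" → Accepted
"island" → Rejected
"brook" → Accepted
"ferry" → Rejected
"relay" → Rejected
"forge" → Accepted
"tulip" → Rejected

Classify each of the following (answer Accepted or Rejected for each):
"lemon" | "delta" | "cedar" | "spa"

Accepted, Rejected, Rejected, Rejected

The pattern is that an item is 'Accepted' exactly when: contains 'o'.
"lemon": has 'o', qualifies → Accepted. "delta": no 'o', fails this test → Rejected. "cedar": no 'o', fails this test → Rejected. "spa": no 'o', fails this test → Rejected.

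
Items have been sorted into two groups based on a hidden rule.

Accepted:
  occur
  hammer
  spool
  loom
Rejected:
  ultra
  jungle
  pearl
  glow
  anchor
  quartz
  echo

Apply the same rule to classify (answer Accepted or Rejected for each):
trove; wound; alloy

The classifier is using: has a double letter.

Rejected, Rejected, Accepted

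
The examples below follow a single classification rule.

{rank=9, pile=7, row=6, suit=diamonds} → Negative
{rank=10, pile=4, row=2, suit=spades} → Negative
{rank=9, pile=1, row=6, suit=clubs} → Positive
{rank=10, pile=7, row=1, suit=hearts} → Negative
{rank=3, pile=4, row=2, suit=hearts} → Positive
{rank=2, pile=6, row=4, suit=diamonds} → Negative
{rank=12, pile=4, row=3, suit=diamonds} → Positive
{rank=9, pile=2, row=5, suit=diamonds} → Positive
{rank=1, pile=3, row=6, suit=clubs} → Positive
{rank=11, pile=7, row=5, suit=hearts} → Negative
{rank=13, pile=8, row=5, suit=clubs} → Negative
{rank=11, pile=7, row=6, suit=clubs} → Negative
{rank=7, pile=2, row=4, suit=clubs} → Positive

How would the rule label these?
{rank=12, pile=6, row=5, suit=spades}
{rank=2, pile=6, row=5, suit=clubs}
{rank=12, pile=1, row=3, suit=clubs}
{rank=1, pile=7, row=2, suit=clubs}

A rule that fits every label: rank ≠ 10 AND pile ≤ 4 — true of each 'Positive' example, false of each 'Negative' one.
Negative: {rank=12, pile=6, row=5, suit=spades}, since rank = 12, pile = 6.
Negative: {rank=2, pile=6, row=5, suit=clubs}, since rank = 2, pile = 6.
Positive: {rank=12, pile=1, row=3, suit=clubs}, since rank = 12, pile = 1.
Negative: {rank=1, pile=7, row=2, suit=clubs}, since rank = 1, pile = 7.

Negative, Negative, Positive, Negative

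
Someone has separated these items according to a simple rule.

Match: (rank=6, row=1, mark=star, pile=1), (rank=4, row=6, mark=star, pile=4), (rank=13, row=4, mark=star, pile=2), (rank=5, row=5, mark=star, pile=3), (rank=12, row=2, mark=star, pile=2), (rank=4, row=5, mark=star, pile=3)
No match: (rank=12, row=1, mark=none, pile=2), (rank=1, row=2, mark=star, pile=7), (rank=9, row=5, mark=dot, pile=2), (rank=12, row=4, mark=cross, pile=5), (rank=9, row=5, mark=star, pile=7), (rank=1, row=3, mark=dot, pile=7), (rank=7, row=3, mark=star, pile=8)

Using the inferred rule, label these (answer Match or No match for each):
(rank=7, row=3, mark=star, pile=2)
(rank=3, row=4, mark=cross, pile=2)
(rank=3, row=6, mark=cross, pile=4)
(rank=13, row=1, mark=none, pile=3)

All 'Match' examples share one property — mark is star AND pile ≤ 4 — and every 'No match' example lacks it.
(rank=7, row=3, mark=star, pile=2): mark is star, pile = 2 — meets the rule, so Match.
(rank=3, row=4, mark=cross, pile=2): mark is cross, pile = 2 — does not fit, so No match.
(rank=3, row=6, mark=cross, pile=4): mark is cross, pile = 4 — does not fit, so No match.
(rank=13, row=1, mark=none, pile=3): mark is none, pile = 3 — does not fit, so No match.

Match, No match, No match, No match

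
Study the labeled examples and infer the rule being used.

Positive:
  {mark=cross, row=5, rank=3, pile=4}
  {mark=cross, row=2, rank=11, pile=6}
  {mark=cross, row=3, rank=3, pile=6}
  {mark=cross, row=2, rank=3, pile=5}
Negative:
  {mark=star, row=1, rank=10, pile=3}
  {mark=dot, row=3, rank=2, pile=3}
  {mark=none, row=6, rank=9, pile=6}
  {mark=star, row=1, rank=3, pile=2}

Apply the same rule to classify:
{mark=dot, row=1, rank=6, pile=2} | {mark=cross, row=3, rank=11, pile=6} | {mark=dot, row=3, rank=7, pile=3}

Negative, Positive, Negative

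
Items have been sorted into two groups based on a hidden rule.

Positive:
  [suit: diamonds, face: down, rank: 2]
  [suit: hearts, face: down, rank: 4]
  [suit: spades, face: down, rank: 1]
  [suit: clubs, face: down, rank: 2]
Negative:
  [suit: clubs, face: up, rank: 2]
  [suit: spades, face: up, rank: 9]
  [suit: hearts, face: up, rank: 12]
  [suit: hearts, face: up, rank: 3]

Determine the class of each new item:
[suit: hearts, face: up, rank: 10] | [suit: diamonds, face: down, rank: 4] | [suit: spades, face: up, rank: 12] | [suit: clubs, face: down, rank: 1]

Rule: face is down. This holds for each 'Positive' example and fails for each 'Negative' one.
[suit: hearts, face: up, rank: 10]: Negative (face is up).
[suit: diamonds, face: down, rank: 4]: Positive (face is down).
[suit: spades, face: up, rank: 12]: Negative (face is up).
[suit: clubs, face: down, rank: 1]: Positive (face is down).

Negative, Positive, Negative, Positive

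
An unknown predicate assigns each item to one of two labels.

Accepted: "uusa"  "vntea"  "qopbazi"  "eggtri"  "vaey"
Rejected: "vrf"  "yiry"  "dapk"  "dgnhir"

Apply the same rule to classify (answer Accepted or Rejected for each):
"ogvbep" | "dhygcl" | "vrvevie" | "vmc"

The rule appears to be: has ≥ 2 vowels.

Accepted, Rejected, Accepted, Rejected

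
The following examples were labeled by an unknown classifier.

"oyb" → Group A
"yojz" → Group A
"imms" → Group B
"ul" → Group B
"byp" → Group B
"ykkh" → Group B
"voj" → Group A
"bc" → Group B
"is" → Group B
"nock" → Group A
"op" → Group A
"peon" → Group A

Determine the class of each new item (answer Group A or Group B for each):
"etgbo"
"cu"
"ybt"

Group A, Group B, Group B

The common property of the 'Group A' items is: contains 'o'. No 'Group B' item has it.
"etgbo" — has 'o', hence Group A. "cu" — no 'o', hence Group B. "ybt" — no 'o', hence Group B.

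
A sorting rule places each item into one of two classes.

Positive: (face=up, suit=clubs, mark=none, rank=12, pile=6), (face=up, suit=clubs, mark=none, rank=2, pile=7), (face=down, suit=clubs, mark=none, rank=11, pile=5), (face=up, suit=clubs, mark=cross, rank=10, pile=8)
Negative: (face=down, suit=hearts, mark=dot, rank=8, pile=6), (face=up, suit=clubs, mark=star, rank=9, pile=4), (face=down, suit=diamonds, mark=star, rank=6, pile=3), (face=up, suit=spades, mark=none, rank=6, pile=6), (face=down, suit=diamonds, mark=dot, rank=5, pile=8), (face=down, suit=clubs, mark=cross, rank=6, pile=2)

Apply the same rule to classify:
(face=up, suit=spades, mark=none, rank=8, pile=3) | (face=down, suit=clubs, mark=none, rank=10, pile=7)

Negative, Positive

All 'Positive' examples share one property — suit is clubs AND pile ≥ 5 — and every 'Negative' example lacks it.
(face=up, suit=spades, mark=none, rank=8, pile=3): suit is spades, pile = 3 — does not satisfy this, so Negative.
(face=down, suit=clubs, mark=none, rank=10, pile=7): suit is clubs, pile = 7 — satisfies this, so Positive.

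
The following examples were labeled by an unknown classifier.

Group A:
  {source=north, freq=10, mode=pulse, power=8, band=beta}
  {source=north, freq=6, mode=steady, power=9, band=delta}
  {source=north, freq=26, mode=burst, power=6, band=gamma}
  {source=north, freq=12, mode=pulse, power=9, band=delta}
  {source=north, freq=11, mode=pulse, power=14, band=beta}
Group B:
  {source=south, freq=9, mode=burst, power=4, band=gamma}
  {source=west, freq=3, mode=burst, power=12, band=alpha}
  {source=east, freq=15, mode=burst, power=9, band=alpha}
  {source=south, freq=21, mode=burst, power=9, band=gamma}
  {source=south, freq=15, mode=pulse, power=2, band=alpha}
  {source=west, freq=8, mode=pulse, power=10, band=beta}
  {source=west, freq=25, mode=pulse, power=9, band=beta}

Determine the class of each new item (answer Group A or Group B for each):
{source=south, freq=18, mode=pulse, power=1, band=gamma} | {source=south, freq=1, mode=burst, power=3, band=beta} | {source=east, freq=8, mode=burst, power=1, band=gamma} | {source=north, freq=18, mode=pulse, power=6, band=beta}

The rule appears to be: source is north.
{source=south, freq=18, mode=pulse, power=1, band=gamma} — source is south, hence Group B.
{source=south, freq=1, mode=burst, power=3, band=beta} — source is south, hence Group B.
{source=east, freq=8, mode=burst, power=1, band=gamma} — source is east, hence Group B.
{source=north, freq=18, mode=pulse, power=6, band=beta} — source is north, hence Group A.

Group B, Group B, Group B, Group A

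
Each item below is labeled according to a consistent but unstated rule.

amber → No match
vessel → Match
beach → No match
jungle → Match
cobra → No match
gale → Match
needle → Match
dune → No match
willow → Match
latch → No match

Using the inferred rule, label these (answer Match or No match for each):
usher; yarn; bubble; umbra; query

No match, No match, Match, No match, No match

The rule appears to be: even length AND contains 'l'.
usher: No match (length 5, no 'l').
yarn: No match (length 4, no 'l').
bubble: Match (length 6, has 'l').
umbra: No match (length 5, no 'l').
query: No match (length 5, no 'l').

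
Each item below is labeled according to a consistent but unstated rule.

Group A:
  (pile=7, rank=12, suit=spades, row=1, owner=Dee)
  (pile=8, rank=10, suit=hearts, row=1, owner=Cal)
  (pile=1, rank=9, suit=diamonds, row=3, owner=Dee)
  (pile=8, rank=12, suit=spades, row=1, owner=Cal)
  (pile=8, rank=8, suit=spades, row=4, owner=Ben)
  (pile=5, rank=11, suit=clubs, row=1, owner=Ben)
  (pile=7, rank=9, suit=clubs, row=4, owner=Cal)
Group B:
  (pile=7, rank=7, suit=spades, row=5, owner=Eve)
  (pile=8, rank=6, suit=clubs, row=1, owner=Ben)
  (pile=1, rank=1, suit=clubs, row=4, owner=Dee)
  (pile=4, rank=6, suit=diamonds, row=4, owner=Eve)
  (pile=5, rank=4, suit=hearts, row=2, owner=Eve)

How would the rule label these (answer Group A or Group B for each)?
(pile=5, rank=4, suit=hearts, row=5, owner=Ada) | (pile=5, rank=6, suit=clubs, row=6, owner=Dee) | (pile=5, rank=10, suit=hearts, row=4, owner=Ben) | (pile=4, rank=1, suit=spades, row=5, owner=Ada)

'Group A' ⟺ rank ≥ 8.
(pile=5, rank=4, suit=hearts, row=5, owner=Ada) — rank = 4, hence Group B.
(pile=5, rank=6, suit=clubs, row=6, owner=Dee) — rank = 6, hence Group B.
(pile=5, rank=10, suit=hearts, row=4, owner=Ben) — rank = 10, hence Group A.
(pile=4, rank=1, suit=spades, row=5, owner=Ada) — rank = 1, hence Group B.

Group B, Group B, Group A, Group B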